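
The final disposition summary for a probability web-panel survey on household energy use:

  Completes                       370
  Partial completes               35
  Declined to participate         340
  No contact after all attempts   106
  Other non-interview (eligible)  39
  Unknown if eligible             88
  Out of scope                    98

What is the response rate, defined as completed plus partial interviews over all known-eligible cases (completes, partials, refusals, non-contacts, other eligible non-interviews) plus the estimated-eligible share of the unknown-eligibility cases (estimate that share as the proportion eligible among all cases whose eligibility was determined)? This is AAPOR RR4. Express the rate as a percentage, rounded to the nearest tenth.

Numerator = 370 + 35 = 405
Eligible (known) = 370 + 35 + 340 + 106 + 39 = 890
e = 890 / (890 + 98) = 890 / 988 = 0.9008
e × U = 0.9008 × 88 = 79.27
Denominator = 890 + 79.27 = 969.27
RR4 = 405 / 969.27 = 0.4178

41.8%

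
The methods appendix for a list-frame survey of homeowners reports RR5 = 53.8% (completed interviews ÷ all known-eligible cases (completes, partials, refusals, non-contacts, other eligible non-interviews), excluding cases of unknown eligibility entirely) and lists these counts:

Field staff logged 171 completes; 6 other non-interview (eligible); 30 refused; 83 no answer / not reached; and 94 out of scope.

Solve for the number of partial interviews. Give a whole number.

RR5 = 171 / D = 0.538
D = 171 / 0.538 = 317.8
Remaining denominator categories sum to 290
partial interviews = 317.8 − 290 ≈ 28

28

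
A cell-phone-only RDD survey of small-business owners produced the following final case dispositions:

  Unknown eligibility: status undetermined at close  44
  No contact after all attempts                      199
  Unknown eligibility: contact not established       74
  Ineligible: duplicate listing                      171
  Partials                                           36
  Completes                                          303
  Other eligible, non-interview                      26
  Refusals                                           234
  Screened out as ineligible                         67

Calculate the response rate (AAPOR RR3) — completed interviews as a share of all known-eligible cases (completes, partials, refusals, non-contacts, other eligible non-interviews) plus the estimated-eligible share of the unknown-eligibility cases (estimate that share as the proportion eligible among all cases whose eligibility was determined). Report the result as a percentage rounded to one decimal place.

Unknown eligibility = 74 + 44 = 118
Ineligible = 67 + 171 = 238
Numerator → 303
Determined eligible → 303 + 36 + 234 + 199 + 26 = 798
e = 798 / (798 + 238) = 798 / 1036 = 0.7703
Estimated eligible among unknowns → 0.7703 × 118 = 90.90
Base → 798 + 90.90 = 888.90
RR3 = 303 / 888.90 = 0.3409

34.1%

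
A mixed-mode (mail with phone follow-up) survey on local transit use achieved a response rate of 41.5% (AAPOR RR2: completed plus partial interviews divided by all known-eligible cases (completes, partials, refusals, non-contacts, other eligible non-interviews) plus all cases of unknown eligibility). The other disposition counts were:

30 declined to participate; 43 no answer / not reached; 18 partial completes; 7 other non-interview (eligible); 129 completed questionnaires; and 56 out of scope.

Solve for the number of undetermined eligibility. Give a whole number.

Numerator = 129 + 18 = 147
RR2 = 147 / D = 0.415
D = 147 / 0.415 = 354.2
Remaining denominator categories sum to 227
undetermined eligibility = 354.2 − 227 ≈ 127

127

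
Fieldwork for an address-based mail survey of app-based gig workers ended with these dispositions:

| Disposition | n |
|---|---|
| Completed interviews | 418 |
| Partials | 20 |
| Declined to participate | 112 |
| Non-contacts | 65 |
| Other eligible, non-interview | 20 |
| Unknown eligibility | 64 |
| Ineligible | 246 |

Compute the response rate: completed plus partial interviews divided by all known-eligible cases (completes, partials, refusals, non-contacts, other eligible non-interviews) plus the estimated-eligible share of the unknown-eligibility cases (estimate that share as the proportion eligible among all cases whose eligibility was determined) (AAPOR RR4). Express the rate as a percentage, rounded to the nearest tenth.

64.3%

Numerator: 418 + 20 = 438
Determined eligible: 418 + 20 + 112 + 65 + 20 = 635
e = 635 / (635 + 246) = 635 / 881 = 0.7208
Eligible share of unknowns: 0.7208 × 64 = 46.13
Base: 635 + 46.13 = 681.13
RR4 = 438 / 681.13 = 0.6430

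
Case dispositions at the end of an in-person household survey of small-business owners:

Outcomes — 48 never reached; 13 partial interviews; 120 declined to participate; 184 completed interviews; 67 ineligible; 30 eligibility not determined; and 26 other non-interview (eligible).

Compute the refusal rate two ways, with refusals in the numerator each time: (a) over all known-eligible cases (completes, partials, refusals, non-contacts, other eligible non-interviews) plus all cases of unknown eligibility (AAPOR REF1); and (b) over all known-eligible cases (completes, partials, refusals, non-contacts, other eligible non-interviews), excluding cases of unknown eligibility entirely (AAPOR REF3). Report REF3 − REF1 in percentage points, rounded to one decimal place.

2.2

Numerator → 120
Base → 184 + 13 + 120 + 48 + 26 + 30 = 421
REF1 = 120 / 421 = 0.2850
Base → 184 + 13 + 120 + 48 + 26 = 391
REF3 = 120 / 391 = 0.3069
Difference = 30.69 − 28.50 = 2.19 percentage points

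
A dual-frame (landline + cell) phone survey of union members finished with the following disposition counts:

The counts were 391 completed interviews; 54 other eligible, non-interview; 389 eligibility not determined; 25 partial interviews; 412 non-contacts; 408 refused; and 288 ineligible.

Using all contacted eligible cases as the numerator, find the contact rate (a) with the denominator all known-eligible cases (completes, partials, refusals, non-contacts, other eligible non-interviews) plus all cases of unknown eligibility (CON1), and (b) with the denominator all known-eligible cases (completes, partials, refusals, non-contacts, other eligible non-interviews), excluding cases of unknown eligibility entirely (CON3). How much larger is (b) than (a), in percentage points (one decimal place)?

15.8

Num: 391 + 25 + 408 + 54 = 878
Denom: 391 + 25 + 408 + 412 + 54 + 389 = 1679
CON1 = 878 / 1679 = 0.5229
Denom: 391 + 25 + 408 + 412 + 54 = 1290
CON3 = 878 / 1290 = 0.6806
Difference = 68.06 − 52.29 = 15.77 percentage points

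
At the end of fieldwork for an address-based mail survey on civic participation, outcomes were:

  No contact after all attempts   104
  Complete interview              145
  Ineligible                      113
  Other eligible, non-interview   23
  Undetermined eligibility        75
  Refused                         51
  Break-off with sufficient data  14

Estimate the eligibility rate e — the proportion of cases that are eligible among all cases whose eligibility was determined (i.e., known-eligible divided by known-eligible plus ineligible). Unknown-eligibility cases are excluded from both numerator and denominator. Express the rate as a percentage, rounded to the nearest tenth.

Determined eligible: 145 + 14 + 51 + 104 + 23 = 337
e = 337 / (337 + 113) = 337 / 450 = 0.7489

74.9%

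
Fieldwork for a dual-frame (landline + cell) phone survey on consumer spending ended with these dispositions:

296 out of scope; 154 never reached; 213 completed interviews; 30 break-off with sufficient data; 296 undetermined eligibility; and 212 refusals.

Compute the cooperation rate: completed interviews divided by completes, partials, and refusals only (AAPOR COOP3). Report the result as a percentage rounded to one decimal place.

Num: 213
Denominator: 213 + 30 + 212 = 455
COOP3 = 213 / 455 = 0.4681

46.8%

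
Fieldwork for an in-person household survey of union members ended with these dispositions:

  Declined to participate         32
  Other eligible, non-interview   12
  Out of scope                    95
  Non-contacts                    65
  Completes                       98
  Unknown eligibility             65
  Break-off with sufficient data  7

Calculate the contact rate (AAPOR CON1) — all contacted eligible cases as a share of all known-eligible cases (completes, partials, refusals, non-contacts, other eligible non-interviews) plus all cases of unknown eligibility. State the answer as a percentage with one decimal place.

Top = 98 + 7 + 32 + 12 = 149
Denom = 98 + 7 + 32 + 65 + 12 + 65 = 279
CON1 = 149 / 279 = 0.5341

53.4%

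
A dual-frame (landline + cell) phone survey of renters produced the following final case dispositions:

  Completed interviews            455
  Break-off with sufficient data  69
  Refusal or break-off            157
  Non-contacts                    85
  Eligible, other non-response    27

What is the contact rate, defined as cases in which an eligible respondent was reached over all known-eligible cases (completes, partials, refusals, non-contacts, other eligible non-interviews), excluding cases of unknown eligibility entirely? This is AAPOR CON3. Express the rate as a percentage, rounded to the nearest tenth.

89.3%

Top = 455 + 69 + 157 + 27 = 708
Base = 455 + 69 + 157 + 85 + 27 = 793
CON3 = 708 / 793 = 0.8928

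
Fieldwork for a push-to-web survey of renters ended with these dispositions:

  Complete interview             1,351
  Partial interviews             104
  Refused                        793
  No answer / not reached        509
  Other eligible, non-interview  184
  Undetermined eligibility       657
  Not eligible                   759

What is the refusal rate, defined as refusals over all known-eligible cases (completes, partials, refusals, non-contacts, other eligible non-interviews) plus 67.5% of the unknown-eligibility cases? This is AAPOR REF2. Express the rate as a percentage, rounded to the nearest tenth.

23.4%

Num → 793
Known eligible → 1351 + 104 + 793 + 509 + 184 = 2941
Eligible share of unknowns → 0.6750 × 657 = 443.48
Base → 2941 + 443.48 = 3384.48
REF2 = 793 / 3384.48 = 0.2343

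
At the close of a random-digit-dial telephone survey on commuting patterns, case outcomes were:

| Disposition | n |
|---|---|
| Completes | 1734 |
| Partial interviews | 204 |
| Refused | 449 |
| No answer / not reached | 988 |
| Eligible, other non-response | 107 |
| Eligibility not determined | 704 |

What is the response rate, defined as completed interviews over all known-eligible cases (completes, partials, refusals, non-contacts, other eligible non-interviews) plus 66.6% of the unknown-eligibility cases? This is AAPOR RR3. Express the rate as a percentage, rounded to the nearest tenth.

Numerator = 1734
Eligible (known) = 1734 + 204 + 449 + 988 + 107 = 3482
Estimated eligible among unknowns = 0.6660 × 704 = 468.86
Denom = 3482 + 468.86 = 3950.86
RR3 = 1734 / 3950.86 = 0.4389

43.9%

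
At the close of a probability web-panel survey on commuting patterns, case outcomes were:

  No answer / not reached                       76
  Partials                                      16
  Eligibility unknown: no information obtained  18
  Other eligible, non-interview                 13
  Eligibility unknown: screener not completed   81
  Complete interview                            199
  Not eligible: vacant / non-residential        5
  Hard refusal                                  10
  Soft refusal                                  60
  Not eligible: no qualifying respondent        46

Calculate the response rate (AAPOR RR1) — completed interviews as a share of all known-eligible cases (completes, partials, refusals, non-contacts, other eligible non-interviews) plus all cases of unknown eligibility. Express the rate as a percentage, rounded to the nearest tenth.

Declined to participate = 10 + 60 = 70
Eligibility not determined = 81 + 18 = 99
Not eligible = 46 + 5 = 51
Num: 199
Denom: 199 + 16 + 70 + 76 + 13 + 99 = 473
RR1 = 199 / 473 = 0.4207

42.1%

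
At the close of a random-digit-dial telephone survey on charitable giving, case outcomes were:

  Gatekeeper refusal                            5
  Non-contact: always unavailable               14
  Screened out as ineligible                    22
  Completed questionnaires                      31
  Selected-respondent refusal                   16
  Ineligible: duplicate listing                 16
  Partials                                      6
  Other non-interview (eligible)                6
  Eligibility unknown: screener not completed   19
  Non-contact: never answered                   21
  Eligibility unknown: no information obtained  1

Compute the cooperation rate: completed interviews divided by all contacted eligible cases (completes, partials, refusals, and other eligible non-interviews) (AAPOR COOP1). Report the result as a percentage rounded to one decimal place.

48.4%

Declined to participate = 5 + 16 = 21
Never reached = 21 + 14 = 35
Undetermined eligibility = 19 + 1 = 20
Ineligible = 22 + 16 = 38
Numerator = 31
Base = 31 + 6 + 21 + 6 = 64
COOP1 = 31 / 64 = 0.4844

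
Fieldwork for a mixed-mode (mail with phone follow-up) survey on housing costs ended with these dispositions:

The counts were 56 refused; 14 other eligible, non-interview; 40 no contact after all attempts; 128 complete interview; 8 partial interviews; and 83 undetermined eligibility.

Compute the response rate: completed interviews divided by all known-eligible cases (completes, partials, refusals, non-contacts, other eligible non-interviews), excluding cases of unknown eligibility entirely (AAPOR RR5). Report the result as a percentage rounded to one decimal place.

Num: 128
Base: 128 + 8 + 56 + 40 + 14 = 246
RR5 = 128 / 246 = 0.5203

52.0%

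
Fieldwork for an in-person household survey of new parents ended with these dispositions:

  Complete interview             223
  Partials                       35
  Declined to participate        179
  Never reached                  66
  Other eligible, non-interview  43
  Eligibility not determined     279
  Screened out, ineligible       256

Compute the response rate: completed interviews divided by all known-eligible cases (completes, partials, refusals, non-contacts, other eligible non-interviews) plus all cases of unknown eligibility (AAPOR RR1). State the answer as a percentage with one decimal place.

27.0%

Numerator → 223
Denominator → 223 + 35 + 179 + 66 + 43 + 279 = 825
RR1 = 223 / 825 = 0.2703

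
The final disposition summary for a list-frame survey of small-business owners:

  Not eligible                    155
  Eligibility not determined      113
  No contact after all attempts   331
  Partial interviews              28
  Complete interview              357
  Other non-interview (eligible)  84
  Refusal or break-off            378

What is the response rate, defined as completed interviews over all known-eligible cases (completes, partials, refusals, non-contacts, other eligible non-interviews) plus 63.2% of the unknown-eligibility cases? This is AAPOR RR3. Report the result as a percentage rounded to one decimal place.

Numerator = 357
Eligible (known) = 357 + 28 + 378 + 331 + 84 = 1178
Eligible share of unknowns = 0.6320 × 113 = 71.42
Denominator = 1178 + 71.42 = 1249.42
RR3 = 357 / 1249.42 = 0.2857

28.6%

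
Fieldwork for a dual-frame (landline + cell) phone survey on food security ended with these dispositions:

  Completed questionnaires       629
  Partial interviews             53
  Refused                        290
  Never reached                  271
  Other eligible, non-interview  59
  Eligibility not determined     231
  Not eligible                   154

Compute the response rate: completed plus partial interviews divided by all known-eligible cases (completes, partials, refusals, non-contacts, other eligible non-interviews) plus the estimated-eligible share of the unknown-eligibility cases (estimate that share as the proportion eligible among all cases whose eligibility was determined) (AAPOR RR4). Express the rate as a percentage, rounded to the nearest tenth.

Num → 629 + 53 = 682
Known eligible → 629 + 53 + 290 + 271 + 59 = 1302
e = 1302 / (1302 + 154) = 1302 / 1456 = 0.8942
e × U → 0.8942 × 231 = 206.56
Denom → 1302 + 206.56 = 1508.56
RR4 = 682 / 1508.56 = 0.4521

45.2%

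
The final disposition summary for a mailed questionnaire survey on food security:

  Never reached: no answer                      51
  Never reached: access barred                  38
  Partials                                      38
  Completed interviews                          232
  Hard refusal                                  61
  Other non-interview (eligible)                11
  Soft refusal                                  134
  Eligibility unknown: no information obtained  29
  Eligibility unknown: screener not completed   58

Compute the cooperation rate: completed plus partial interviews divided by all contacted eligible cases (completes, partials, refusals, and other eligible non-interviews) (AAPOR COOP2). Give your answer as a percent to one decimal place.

56.7%

Declined to participate = 61 + 134 = 195
No answer / not reached = 51 + 38 = 89
Unknown eligibility = 58 + 29 = 87
Top: 232 + 38 = 270
Denom: 232 + 38 + 195 + 11 = 476
COOP2 = 270 / 476 = 0.5672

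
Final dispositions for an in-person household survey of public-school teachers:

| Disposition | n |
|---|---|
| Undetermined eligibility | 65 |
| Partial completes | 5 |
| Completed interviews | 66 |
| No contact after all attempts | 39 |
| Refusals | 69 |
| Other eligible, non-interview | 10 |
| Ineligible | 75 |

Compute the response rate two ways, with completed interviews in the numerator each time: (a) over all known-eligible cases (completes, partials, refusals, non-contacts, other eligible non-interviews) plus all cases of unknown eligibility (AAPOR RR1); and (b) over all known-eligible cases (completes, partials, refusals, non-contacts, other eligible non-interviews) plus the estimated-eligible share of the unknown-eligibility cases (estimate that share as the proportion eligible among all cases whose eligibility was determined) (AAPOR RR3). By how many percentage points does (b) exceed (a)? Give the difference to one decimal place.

2.0

Top: 66
Denom: 66 + 5 + 69 + 39 + 10 + 65 = 254
RR1 = 66 / 254 = 0.2598
Eligible (known): 66 + 5 + 69 + 39 + 10 = 189
e = 189 / (189 + 75) = 189 / 264 = 0.7159
Eligible share of unknowns: 0.7159 × 65 = 46.53
Denom: 189 + 46.53 = 235.53
RR3 = 66 / 235.53 = 0.2802
Difference = 28.02 − 25.98 = 2.04 percentage points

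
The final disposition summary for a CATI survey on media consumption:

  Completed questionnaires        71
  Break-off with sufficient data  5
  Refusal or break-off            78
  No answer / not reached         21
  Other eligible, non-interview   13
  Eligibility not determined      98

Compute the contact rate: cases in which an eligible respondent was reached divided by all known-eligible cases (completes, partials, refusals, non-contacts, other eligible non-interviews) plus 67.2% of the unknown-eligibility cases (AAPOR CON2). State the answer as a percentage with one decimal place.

65.8%

Top: 71 + 5 + 78 + 13 = 167
Determined eligible: 71 + 5 + 78 + 21 + 13 = 188
Eligible share of unknowns: 0.6720 × 98 = 65.86
Denom: 188 + 65.86 = 253.86
CON2 = 167 / 253.86 = 0.6578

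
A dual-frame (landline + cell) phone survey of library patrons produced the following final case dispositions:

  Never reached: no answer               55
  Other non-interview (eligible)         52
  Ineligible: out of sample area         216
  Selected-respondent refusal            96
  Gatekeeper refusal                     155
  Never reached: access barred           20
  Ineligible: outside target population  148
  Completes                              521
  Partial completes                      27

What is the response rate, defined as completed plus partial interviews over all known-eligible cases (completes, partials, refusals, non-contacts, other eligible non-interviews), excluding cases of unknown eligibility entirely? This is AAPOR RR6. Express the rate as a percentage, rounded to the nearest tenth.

59.2%

Refusals = 155 + 96 = 251
No contact after all attempts = 55 + 20 = 75
Not eligible = 148 + 216 = 364
Num → 521 + 27 = 548
Denominator → 521 + 27 + 251 + 75 + 52 = 926
RR6 = 548 / 926 = 0.5918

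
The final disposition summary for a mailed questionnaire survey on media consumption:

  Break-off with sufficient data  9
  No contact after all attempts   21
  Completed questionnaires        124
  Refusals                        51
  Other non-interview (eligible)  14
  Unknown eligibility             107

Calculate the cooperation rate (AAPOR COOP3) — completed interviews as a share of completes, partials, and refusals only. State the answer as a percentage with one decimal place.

67.4%

Top = 124
Denom = 124 + 9 + 51 = 184
COOP3 = 124 / 184 = 0.6739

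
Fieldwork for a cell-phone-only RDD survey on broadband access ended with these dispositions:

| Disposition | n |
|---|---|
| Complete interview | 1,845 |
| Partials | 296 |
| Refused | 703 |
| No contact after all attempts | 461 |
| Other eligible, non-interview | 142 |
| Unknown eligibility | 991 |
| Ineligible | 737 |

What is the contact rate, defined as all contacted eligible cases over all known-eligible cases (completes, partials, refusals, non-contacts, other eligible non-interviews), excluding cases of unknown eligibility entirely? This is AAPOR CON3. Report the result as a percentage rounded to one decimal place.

86.6%

Numerator → 1845 + 296 + 703 + 142 = 2986
Denominator → 1845 + 296 + 703 + 461 + 142 = 3447
CON3 = 2986 / 3447 = 0.8663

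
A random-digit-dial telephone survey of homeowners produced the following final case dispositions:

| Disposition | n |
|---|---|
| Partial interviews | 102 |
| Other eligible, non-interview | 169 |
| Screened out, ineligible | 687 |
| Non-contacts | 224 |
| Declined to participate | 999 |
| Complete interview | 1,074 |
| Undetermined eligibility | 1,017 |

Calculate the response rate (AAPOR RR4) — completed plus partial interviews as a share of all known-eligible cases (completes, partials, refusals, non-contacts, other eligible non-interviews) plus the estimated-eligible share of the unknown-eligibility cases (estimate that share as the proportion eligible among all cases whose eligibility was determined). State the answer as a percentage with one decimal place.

34.9%

Numerator: 1074 + 102 = 1176
Eligible (known): 1074 + 102 + 999 + 224 + 169 = 2568
e = 2568 / (2568 + 687) = 2568 / 3255 = 0.7889
e × U: 0.7889 × 1017 = 802.31
Base: 2568 + 802.31 = 3370.31
RR4 = 1176 / 3370.31 = 0.3489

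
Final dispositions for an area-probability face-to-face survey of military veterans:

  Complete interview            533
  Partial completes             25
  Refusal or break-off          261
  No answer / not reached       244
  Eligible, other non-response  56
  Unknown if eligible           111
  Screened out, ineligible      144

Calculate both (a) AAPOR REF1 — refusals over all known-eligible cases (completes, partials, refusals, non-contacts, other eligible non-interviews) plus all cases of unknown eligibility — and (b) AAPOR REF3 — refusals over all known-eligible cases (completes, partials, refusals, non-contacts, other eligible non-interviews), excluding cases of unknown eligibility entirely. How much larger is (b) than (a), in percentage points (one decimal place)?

2.1

Top → 261
Base → 533 + 25 + 261 + 244 + 56 + 111 = 1230
REF1 = 261 / 1230 = 0.2122
Base → 533 + 25 + 261 + 244 + 56 = 1119
REF3 = 261 / 1119 = 0.2332
Difference = 23.32 − 21.22 = 2.10 percentage points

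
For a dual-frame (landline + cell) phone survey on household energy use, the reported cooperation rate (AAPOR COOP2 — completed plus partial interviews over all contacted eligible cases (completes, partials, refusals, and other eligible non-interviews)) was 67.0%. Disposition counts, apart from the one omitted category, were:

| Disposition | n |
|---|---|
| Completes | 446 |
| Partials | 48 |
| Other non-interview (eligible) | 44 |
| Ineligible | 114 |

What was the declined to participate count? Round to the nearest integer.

199

Numerator = 446 + 48 = 494
COOP2 = 494 / D = 0.670
D = 494 / 0.670 = 737.3
Other denominator terms total 538
declined to participate = 737.3 − 538 ≈ 199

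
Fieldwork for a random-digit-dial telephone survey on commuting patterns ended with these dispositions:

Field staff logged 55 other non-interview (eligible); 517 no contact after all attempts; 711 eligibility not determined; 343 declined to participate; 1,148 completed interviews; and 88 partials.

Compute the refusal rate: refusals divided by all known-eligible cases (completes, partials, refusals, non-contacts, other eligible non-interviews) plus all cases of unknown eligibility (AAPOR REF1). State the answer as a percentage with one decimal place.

Numerator = 343
Base = 1148 + 88 + 343 + 517 + 55 + 711 = 2862
REF1 = 343 / 2862 = 0.1198

12.0%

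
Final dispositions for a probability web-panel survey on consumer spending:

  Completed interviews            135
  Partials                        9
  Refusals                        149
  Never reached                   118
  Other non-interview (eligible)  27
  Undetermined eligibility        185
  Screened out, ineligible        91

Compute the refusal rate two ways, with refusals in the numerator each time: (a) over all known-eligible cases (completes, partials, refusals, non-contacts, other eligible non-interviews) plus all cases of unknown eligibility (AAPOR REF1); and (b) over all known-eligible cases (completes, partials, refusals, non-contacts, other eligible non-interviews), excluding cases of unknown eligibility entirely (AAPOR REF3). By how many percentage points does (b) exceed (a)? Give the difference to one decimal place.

10.1

Top: 149
Denom: 135 + 9 + 149 + 118 + 27 + 185 = 623
REF1 = 149 / 623 = 0.2392
Denom: 135 + 9 + 149 + 118 + 27 = 438
REF3 = 149 / 438 = 0.3402
Difference = 34.02 − 23.92 = 10.10 percentage points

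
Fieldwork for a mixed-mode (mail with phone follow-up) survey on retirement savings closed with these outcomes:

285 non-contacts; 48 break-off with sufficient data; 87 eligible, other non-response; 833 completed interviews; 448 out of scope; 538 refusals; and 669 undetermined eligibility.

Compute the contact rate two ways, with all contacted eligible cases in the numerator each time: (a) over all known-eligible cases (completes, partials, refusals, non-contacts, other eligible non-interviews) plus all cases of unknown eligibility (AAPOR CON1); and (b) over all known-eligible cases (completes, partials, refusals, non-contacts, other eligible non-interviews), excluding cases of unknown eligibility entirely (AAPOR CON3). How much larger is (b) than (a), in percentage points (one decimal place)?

Numerator = 833 + 48 + 538 + 87 = 1506
Denom = 833 + 48 + 538 + 285 + 87 + 669 = 2460
CON1 = 1506 / 2460 = 0.6122
Denom = 833 + 48 + 538 + 285 + 87 = 1791
CON3 = 1506 / 1791 = 0.8409
Difference = 84.09 − 61.22 = 22.87 percentage points

22.9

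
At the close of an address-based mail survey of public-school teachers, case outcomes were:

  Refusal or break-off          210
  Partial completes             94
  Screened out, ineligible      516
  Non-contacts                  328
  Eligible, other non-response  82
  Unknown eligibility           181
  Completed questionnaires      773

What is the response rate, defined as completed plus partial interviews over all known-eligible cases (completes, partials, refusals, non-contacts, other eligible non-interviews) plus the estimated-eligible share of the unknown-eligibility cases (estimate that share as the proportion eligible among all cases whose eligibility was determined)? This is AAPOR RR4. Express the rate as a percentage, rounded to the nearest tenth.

53.5%

Top → 773 + 94 = 867
Determined eligible → 773 + 94 + 210 + 328 + 82 = 1487
e = 1487 / (1487 + 516) = 1487 / 2003 = 0.7424
e × U → 0.7424 × 181 = 134.37
Denom → 1487 + 134.37 = 1621.37
RR4 = 867 / 1621.37 = 0.5347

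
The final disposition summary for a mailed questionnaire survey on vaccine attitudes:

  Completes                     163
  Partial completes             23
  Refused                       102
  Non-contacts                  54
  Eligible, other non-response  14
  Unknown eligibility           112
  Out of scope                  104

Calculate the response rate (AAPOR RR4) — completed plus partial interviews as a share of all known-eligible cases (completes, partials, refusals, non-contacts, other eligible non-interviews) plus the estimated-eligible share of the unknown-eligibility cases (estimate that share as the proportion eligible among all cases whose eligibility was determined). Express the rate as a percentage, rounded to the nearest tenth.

Num → 163 + 23 = 186
Known eligible → 163 + 23 + 102 + 54 + 14 = 356
e = 356 / (356 + 104) = 356 / 460 = 0.7739
Eligible share of unknowns → 0.7739 × 112 = 86.68
Denom → 356 + 86.68 = 442.68
RR4 = 186 / 442.68 = 0.4202

42.0%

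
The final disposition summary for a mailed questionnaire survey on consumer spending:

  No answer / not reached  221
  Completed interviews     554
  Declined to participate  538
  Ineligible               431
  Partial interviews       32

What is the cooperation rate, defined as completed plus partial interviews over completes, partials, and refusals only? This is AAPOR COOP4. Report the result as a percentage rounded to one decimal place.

Top = 554 + 32 = 586
Base = 554 + 32 + 538 = 1124
COOP4 = 586 / 1124 = 0.5214

52.1%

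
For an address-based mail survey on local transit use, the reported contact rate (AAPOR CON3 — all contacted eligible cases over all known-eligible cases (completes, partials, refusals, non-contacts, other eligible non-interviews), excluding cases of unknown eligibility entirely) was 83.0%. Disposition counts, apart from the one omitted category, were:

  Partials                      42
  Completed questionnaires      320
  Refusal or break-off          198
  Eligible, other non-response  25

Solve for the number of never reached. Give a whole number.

120

Top = 320 + 42 + 198 + 25 = 585
CON3 = 585 / D = 0.830
D = 585 / 0.830 = 704.8
Other denominator terms total 585
never reached = 704.8 − 585 ≈ 120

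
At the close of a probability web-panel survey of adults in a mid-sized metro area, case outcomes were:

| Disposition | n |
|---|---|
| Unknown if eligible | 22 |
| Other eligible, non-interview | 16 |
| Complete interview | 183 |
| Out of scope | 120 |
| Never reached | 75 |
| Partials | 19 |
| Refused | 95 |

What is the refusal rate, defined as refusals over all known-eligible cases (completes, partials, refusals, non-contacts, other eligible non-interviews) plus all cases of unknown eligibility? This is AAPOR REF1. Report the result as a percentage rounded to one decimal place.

Top = 95
Denom = 183 + 19 + 95 + 75 + 16 + 22 = 410
REF1 = 95 / 410 = 0.2317

23.2%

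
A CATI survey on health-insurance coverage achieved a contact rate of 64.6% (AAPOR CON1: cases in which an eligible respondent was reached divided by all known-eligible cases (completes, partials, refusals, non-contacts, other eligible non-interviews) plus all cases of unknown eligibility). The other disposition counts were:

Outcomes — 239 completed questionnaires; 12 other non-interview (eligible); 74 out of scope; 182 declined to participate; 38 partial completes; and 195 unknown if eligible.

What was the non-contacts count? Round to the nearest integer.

63

Num → 239 + 38 + 182 + 12 = 471
CON1 = 471 / D = 0.646
D = 471 / 0.646 = 729.1
Rest of base = 666
non-contacts = 729.1 − 666 ≈ 63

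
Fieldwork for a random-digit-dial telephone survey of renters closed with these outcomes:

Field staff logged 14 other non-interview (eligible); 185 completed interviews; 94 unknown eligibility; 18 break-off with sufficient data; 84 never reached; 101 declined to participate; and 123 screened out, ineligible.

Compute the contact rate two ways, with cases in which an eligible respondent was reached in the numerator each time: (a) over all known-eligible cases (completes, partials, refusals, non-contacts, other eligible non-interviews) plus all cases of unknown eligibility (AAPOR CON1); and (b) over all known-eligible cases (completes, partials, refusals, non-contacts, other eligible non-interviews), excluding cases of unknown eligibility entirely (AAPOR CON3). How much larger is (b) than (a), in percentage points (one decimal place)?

Top → 185 + 18 + 101 + 14 = 318
Base → 185 + 18 + 101 + 84 + 14 + 94 = 496
CON1 = 318 / 496 = 0.6411
Base → 185 + 18 + 101 + 84 + 14 = 402
CON3 = 318 / 402 = 0.7910
Difference = 79.10 − 64.11 = 14.99 percentage points

15.0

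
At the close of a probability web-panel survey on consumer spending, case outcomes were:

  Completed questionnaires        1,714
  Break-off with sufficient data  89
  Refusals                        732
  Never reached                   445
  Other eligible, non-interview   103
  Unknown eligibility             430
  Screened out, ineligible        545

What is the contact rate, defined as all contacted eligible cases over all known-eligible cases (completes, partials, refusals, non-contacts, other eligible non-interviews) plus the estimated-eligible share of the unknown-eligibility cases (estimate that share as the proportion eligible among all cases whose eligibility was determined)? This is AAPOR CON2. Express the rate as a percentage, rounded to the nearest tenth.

76.5%

Numerator = 1714 + 89 + 732 + 103 = 2638
Eligible (known) = 1714 + 89 + 732 + 445 + 103 = 3083
e = 3083 / (3083 + 545) = 3083 / 3628 = 0.8498
Eligible share of unknowns = 0.8498 × 430 = 365.41
Denominator = 3083 + 365.41 = 3448.41
CON2 = 2638 / 3448.41 = 0.7650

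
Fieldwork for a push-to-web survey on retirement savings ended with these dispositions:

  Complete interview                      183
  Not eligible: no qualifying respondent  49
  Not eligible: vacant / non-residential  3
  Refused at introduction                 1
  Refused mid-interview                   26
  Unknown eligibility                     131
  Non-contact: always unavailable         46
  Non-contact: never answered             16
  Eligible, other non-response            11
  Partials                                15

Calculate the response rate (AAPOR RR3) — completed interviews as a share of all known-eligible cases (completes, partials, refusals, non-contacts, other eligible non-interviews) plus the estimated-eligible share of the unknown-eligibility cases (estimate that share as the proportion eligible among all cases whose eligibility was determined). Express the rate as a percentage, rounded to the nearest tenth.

Refusals = 1 + 26 = 27
Non-contacts = 16 + 46 = 62
Screened out, ineligible = 49 + 3 = 52
Numerator = 183
Known eligible = 183 + 15 + 27 + 62 + 11 = 298
e = 298 / (298 + 52) = 298 / 350 = 0.8514
Estimated eligible among unknowns = 0.8514 × 131 = 111.53
Denominator = 298 + 111.53 = 409.53
RR3 = 183 / 409.53 = 0.4469

44.7%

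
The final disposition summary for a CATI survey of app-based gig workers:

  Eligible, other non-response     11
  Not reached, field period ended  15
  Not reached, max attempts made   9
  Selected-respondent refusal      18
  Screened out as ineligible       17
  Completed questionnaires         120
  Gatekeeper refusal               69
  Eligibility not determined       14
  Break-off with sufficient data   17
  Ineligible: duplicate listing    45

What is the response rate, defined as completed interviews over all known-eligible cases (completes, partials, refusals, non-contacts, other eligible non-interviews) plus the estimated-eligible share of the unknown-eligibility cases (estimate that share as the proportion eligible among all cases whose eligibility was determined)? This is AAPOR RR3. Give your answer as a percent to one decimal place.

44.4%

Refusal or break-off = 69 + 18 = 87
Never reached = 15 + 9 = 24
Out of scope = 17 + 45 = 62
Numerator → 120
Determined eligible → 120 + 17 + 87 + 24 + 11 = 259
e = 259 / (259 + 62) = 259 / 321 = 0.8069
Estimated eligible among unknowns → 0.8069 × 14 = 11.30
Denominator → 259 + 11.30 = 270.30
RR3 = 120 / 270.30 = 0.4440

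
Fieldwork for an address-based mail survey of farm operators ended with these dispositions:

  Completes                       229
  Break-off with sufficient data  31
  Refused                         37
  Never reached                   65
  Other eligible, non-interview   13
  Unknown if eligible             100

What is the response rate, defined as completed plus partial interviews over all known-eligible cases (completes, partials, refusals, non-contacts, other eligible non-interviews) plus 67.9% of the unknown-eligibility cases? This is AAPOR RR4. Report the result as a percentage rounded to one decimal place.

58.7%

Num = 229 + 31 = 260
Eligible (known) = 229 + 31 + 37 + 65 + 13 = 375
e × U = 0.6790 × 100 = 67.90
Denom = 375 + 67.90 = 442.90
RR4 = 260 / 442.90 = 0.5870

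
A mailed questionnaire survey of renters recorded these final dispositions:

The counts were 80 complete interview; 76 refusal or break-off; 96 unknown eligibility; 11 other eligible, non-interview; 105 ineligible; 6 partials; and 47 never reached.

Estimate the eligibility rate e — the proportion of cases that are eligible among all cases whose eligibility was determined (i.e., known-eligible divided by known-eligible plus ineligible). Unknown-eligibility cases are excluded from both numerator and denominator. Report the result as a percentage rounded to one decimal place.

Known eligible → 80 + 6 + 76 + 47 + 11 = 220
e = 220 / (220 + 105) = 220 / 325 = 0.6769

67.7%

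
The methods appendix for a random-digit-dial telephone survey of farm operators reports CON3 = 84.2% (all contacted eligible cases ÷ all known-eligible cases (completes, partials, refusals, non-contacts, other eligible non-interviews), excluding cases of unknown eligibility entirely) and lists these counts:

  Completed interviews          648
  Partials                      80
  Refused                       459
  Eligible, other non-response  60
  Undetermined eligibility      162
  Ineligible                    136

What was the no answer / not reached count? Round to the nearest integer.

Numerator = 648 + 80 + 459 + 60 = 1247
CON3 = 1247 / D = 0.842
D = 1247 / 0.842 = 1481.0
Remaining denominator categories sum to 1247
no answer / not reached = 1481.0 − 1247 ≈ 234

234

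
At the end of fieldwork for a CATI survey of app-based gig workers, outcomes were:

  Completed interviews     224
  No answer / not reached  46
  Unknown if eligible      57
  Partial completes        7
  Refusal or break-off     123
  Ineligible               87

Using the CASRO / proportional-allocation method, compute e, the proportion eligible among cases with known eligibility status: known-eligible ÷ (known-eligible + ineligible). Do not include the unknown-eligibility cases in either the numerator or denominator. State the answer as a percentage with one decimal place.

Determined eligible → 224 + 7 + 123 + 46 = 400
e = 400 / (400 + 87) = 400 / 487 = 0.8214

82.1%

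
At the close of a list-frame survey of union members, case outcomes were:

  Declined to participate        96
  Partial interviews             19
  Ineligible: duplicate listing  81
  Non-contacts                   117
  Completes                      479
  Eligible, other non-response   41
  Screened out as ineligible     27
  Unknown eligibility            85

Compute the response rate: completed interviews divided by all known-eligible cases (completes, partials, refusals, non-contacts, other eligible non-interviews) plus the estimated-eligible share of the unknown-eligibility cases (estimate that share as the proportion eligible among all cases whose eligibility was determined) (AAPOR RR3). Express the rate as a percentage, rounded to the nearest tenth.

Ineligible = 27 + 81 = 108
Numerator: 479
Eligible (known): 479 + 19 + 96 + 117 + 41 = 752
e = 752 / (752 + 108) = 752 / 860 = 0.8744
Estimated eligible among unknowns: 0.8744 × 85 = 74.32
Denom: 752 + 74.32 = 826.32
RR3 = 479 / 826.32 = 0.5797

58.0%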